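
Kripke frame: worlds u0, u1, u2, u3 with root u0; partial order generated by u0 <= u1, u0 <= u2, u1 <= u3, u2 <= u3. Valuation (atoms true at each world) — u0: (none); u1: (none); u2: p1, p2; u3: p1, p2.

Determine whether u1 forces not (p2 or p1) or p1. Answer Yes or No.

No

u1 does not force not (p2 or p1) or p1: neither disjunct is forced at u1.
u1 does not force not (p2 or p1) since u3 is accessible from u1 and u3 forces p2 or p1.
u3 forces p2 or p1 via the disjunct p2.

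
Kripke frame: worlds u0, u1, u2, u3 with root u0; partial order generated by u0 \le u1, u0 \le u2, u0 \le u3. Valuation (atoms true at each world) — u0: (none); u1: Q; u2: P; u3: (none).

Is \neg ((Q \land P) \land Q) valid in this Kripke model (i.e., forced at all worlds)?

Yes

u0 \Vdash \neg ((Q \land P) \land Q): no world accessible from u0 forces (Q \land P) \land Q.
Since the root u0 forces \neg ((Q \land P) \land Q) and forcing is persistent (monotone upward), every world forces it.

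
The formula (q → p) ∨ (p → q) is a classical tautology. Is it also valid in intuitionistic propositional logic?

This is the Gödel–Dummett linearity axiom, which is not intuitionistically valid.
A Kripke countermodel: worlds s0, s1, s2; order generated by s0 ≤ s1, s0 ≤ s2; atoms true at each world — s0:{}; s1:{q}; s2:{p}.
s0 ⊮ (q → p) ∨ (p → q): neither disjunct is forced at s0.
s0 ⊮ q → p: at the accessible world s1, s1 ⊩ q but s1 ⊮ p.
s1 lacks atom p, so s1 ⊮ p.
So the root s0 does not force the formula.

No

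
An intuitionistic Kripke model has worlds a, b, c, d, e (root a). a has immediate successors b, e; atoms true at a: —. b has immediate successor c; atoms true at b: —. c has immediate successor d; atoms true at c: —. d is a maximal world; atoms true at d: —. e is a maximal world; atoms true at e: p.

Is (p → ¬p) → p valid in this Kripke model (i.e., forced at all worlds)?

No

Not every world: a ⊮ (p → ¬p) → p.
a ⊮ (p → ¬p) → p: at the accessible world b, b ⊩ p → ¬p but b ⊮ p.
b lacks atom p, so b ⊮ p.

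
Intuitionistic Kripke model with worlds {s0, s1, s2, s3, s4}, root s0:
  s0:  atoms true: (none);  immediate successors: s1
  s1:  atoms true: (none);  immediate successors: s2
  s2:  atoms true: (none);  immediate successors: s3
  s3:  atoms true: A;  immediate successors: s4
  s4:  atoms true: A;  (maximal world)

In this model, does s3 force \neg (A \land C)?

s3 \Vdash \neg (A \land C): no world accessible from s3 forces A \land C.

Yes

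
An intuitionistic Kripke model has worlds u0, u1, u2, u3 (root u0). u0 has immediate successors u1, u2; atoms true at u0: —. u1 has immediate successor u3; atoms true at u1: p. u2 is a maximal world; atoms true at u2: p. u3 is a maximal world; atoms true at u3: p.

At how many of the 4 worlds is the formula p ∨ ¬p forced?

u0: does not force it — u0 ⊮ p ∨ ¬p: neither disjunct is forced at u0.
u1: forces it.
u2: forces it.
u3: forces it.
Worlds forcing the formula: {u1, u2, u3}.

3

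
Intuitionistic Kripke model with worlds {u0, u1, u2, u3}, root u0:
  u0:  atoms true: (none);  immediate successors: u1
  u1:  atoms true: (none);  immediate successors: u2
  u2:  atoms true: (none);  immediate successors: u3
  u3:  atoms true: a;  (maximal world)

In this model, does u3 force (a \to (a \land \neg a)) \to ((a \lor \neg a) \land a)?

Yes

u3 \Vdash (a \to (a \land \neg a)) \to ((a \lor \neg a) \land a) vacuously: no world accessible from u3 forces the antecedent a \to (a \land \neg a).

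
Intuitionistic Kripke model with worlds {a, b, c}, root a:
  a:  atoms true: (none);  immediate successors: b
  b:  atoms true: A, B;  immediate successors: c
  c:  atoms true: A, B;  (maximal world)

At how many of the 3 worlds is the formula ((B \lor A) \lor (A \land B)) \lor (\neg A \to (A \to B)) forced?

a: forces it.
b: forces it.
c: forces it.
Worlds forcing the formula: {a, b, c}.

3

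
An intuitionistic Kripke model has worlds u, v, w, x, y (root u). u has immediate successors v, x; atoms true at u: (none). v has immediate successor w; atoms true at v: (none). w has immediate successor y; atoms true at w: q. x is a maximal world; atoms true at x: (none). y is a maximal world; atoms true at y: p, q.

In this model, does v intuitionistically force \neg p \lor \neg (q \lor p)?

No

v \nVdash \neg p \lor \neg (q \lor p): neither disjunct is forced at v.
v \nVdash \neg p since y is accessible from v and y \Vdash p.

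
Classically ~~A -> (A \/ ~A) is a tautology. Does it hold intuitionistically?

This is a variant of double-negation elimination (deriving excluded middle from double negation), which is not intuitionistically valid.
A Kripke countermodel: worlds 0, 1; order generated by 0 <= 1; atoms true at each world — 0:{}; 1:{A}.
0 ||-/- ~~A -> (A \/ ~A): already at 0 itself, 0 ||- ~~A but 0 ||-/- A \/ ~A.
0 ||-/- A \/ ~A: neither disjunct is forced at 0.
0 lacks atom A, so 0 ||-/- A.
So the root 0 does not force the formula.

No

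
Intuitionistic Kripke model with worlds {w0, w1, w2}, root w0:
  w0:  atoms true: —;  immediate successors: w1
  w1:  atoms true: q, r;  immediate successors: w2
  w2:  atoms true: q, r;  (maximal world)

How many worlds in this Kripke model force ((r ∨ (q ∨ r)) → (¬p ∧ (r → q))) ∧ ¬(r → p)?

3

w0: forces it.
w1: forces it.
w2: forces it.
Worlds forcing the formula: {w0, w1, w2}.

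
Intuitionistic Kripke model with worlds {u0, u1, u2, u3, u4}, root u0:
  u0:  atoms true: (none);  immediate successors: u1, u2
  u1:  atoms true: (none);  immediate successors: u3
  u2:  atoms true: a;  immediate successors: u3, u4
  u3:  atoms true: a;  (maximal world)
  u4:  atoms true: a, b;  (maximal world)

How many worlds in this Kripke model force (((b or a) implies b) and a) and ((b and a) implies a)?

1

u0: does not force it — u0 does not force (((b or a) implies b) and a) and ((b and a) implies a) since u0 fails ((b or a) implies b) and a.
u1: does not force it.
u2: does not force it.
u3: does not force it.
u4: forces it.
Worlds forcing the formula: {u4}.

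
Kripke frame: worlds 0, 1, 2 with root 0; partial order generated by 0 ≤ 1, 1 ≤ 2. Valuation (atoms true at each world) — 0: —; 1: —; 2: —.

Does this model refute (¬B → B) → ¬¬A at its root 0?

No

0 ⊩ (¬B → B) → ¬¬A vacuously: no world accessible from 0 forces the antecedent ¬B → B.
So the root 0 forces (¬B → B) → ¬¬A; the model is not a countermodel.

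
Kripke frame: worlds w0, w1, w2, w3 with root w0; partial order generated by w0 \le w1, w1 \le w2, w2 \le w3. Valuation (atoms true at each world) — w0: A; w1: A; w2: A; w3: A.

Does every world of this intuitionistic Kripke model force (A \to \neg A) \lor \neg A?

No

Not every world: w0 \nVdash (A \to \neg A) \lor \neg A.
w0 \nVdash (A \to \neg A) \lor \neg A: neither disjunct is forced at w0.
w0 \nVdash A \to \neg A: already at w0 itself, w0 \Vdash A but w0 \nVdash \neg A.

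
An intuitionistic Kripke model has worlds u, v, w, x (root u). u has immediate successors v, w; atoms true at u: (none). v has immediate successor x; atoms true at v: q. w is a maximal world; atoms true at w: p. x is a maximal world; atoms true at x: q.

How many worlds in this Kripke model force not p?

2

u: does not force it — u does not force not p since w is accessible from u and w forces p.
v: forces it.
w: does not force it — w does not force not p since w is accessible from w and w forces p.
x: forces it.
Worlds forcing the formula: {v, x}.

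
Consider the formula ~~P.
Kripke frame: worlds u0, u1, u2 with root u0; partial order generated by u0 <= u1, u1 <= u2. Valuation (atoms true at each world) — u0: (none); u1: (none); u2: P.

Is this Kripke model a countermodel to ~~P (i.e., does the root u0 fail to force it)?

No

u0 ||- ~~P: no world accessible from u0 forces ~P.
So the root u0 forces ~~P; the model is not a countermodel.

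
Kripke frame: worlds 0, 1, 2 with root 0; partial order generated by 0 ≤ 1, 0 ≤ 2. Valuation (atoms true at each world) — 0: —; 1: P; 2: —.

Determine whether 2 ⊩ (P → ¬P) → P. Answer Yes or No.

No

2 ⊮ (P → ¬P) → P: already at 2 itself, 2 ⊩ P → ¬P but 2 ⊮ P.
2 lacks atom P, so 2 ⊮ P.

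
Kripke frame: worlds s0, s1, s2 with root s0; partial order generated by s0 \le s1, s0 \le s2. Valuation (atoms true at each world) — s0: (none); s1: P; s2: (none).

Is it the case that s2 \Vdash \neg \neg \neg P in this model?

s2 \Vdash \neg \neg \neg P: no world accessible from s2 forces \neg \neg P.

Yes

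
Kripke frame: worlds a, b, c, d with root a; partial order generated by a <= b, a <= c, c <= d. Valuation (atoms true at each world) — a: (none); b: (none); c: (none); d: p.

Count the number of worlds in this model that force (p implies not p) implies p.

2

a: does not force it — a does not force (p implies not p) implies p: at the accessible world b, b forces p implies not p but b does not force p.
b: does not force it.
c: forces it.
d: forces it.
Worlds forcing the formula: {c, d}.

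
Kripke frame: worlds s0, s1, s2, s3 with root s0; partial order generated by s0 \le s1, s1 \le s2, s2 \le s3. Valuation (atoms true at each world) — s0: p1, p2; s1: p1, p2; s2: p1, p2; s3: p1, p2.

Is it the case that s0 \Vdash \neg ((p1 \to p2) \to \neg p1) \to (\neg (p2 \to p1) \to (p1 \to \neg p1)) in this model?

Yes

s0 \Vdash \neg ((p1 \to p2) \to \neg p1) \to (\neg (p2 \to p1) \to (p1 \to \neg p1)): every world accessible from s0 that forces \neg ((p1 \to p2) \to \neg p1) (namely s0, s1, s2, s3) also forces \neg (p2 \to p1) \to (p1 \to \neg p1).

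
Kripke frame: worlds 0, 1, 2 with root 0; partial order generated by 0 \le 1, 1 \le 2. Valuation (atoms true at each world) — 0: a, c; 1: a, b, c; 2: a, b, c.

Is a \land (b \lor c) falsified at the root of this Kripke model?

No

0 \Vdash a \land (b \lor c) since 0 forces both conjuncts.
So the root 0 forces a \land (b \lor c); the model is not a countermodel.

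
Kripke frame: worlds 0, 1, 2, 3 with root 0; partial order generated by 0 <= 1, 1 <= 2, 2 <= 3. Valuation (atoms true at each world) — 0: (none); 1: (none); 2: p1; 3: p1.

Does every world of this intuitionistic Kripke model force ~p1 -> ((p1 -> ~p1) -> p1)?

0 ||- ~p1 -> ((p1 -> ~p1) -> p1) vacuously: no world accessible from 0 forces the antecedent ~p1.
Since the root 0 forces ~p1 -> ((p1 -> ~p1) -> p1) and forcing is persistent (monotone upward), every world forces it.

Yes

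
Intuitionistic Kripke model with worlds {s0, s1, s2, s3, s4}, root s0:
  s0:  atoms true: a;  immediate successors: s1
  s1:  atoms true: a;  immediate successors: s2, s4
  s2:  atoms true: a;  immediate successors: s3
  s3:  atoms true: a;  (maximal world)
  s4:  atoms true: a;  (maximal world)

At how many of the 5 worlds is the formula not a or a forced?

s0: forces it.
s1: forces it.
s2: forces it.
s3: forces it.
s4: forces it.
Worlds forcing the formula: {s0, s1, s2, s3, s4}.

5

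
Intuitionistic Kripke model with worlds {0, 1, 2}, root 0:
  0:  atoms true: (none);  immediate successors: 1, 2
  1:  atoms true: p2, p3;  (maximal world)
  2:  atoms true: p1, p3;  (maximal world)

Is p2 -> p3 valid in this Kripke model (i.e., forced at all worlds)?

0 ||- p2 -> p3: every world accessible from 0 that forces p2 (namely 1) also forces p3.
Since the root 0 forces p2 -> p3 and forcing is persistent (monotone upward), every world forces it.

Yes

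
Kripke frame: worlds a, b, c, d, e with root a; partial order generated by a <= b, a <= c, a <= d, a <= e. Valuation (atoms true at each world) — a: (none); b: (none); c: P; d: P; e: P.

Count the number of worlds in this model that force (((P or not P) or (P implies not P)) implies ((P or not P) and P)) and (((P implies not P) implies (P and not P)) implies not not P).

a: does not force it — a does not force (((P or not P) or (P implies not P)) implies ((P or not P) and P)) and (((P implies not P) implies (P and not P)) implies not not P) since a fails ((P or not P) or (P implies not P)) implies ((P or not P) and P).
b: does not force it — b does not force (((P or not P) or (P implies not P)) implies ((P or not P) and P)) and (((P implies not P) implies (P and not P)) implies not not P) since b fails ((P or not P) or (P implies not P)) implies ((P or not P) and P).
c: forces it.
d: forces it.
e: forces it.
Worlds forcing the formula: {c, d, e}.

3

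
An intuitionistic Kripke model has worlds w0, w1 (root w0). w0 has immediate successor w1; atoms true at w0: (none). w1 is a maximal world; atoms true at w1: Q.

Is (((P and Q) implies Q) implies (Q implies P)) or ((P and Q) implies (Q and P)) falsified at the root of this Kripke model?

w0 forces (((P and Q) implies Q) implies (Q implies P)) or ((P and Q) implies (Q and P)) via the disjunct (P and Q) implies (Q and P).
So the root w0 forces (((P and Q) implies Q) implies (Q implies P)) or ((P and Q) implies (Q and P)); the model is not a countermodel.

No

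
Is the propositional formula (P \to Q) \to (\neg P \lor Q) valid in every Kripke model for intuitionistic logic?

No

This is the material-implication-as-disjunction principle, which is not intuitionistically valid.
A Kripke countermodel: worlds a, b; order generated by a \le b; atoms true at each world — a:{}; b:{P,Q}.
a \nVdash (P \to Q) \to (\neg P \lor Q): already at a itself, a \Vdash P \to Q but a \nVdash \neg P \lor Q.
a \nVdash \neg P \lor Q: neither disjunct is forced at a.
a \nVdash \neg P since b is accessible from a and b \Vdash P.
So the root a does not force the formula.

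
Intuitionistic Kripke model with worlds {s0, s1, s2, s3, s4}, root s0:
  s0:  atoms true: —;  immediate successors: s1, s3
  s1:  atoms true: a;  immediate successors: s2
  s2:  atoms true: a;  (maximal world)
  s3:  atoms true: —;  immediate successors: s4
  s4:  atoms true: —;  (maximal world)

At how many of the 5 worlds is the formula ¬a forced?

s0: does not force it — s0 ⊮ ¬a since s1 is accessible from s0 and s1 ⊩ a.
s1: does not force it.
s2: does not force it.
s3: forces it.
s4: forces it.
Worlds forcing the formula: {s3, s4}.

2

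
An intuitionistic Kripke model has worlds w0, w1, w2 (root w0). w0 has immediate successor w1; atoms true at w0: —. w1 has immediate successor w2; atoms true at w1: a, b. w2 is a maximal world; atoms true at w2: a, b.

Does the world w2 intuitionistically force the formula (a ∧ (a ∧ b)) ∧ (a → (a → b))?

w2 ⊩ (a ∧ (a ∧ b)) ∧ (a → (a → b)) since w2 forces both conjuncts.

Yes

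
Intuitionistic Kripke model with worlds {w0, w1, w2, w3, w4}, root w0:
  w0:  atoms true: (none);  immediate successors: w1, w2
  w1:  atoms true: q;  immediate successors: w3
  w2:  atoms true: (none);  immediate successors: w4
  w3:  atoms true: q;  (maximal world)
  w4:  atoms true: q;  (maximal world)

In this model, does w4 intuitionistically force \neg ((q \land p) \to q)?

w4 \nVdash \neg ((q \land p) \to q) since w4 is accessible from w4 and w4 \Vdash (q \land p) \to q.
w4 \Vdash (q \land p) \to q vacuously: no world accessible from w4 forces the antecedent q \land p.

No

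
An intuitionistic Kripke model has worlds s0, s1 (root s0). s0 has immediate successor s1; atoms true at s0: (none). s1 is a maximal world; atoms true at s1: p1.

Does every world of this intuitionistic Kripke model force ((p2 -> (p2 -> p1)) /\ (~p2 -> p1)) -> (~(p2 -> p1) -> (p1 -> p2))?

s0 ||- ((p2 -> (p2 -> p1)) /\ (~p2 -> p1)) -> (~(p2 -> p1) -> (p1 -> p2)): every world accessible from s0 that forces (p2 -> (p2 -> p1)) /\ (~p2 -> p1) (namely s1) also forces ~(p2 -> p1) -> (p1 -> p2).
Since the root s0 forces ((p2 -> (p2 -> p1)) /\ (~p2 -> p1)) -> (~(p2 -> p1) -> (p1 -> p2)) and forcing is persistent (monotone upward), every world forces it.

Yes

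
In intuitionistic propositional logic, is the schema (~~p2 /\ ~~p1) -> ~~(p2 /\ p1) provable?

Yes

This is the distribution of double negation over conjunction, which is intuitionistically derivable.
Assume ~~p2, ~~p1, and ~(p2 /\ p1). From p2 we'd get ~p1 (since p2 /\ p1 is refuted), contradicting ~~p1; so ~p2, contradicting ~~p2.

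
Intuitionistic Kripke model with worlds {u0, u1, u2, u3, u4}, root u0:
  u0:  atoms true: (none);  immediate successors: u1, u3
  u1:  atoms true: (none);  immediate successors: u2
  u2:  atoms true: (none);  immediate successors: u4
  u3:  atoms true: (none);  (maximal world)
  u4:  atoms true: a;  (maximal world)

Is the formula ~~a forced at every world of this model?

Not every world: u0 ||-/- ~~a.
u0 ||-/- ~~a since u3 is accessible from u0 and u3 ||- ~a.
u3 ||- ~a: no world accessible from u3 forces a.

No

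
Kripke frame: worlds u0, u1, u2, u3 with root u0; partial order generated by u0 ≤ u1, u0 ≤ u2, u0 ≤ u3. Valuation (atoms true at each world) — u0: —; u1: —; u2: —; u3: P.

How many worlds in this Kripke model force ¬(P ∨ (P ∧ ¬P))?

u0: does not force it — u0 ⊮ ¬(P ∨ (P ∧ ¬P)) since u3 is accessible from u0 and u3 ⊩ P ∨ (P ∧ ¬P).
u1: forces it.
u2: forces it.
u3: does not force it — u3 ⊮ ¬(P ∨ (P ∧ ¬P)) since u3 is accessible from u3 and u3 ⊩ P ∨ (P ∧ ¬P).
Worlds forcing the formula: {u1, u2}.

2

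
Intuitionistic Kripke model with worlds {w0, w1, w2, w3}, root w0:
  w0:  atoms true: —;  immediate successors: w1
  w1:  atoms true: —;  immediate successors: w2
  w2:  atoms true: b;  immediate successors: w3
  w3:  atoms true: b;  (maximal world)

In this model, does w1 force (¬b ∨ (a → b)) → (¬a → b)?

w1 ⊮ (¬b ∨ (a → b)) → (¬a → b): already at w1 itself, w1 ⊩ ¬b ∨ (a → b) but w1 ⊮ ¬a → b.
w1 ⊮ ¬a → b: already at w1 itself, w1 ⊩ ¬a but w1 ⊮ b.
w1 lacks atom b, so w1 ⊮ b.

No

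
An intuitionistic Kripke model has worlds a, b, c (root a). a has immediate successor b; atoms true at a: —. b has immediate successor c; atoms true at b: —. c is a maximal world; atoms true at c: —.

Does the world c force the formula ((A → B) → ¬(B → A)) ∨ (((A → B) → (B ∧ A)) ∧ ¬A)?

No

c ⊮ ((A → B) → ¬(B → A)) ∨ (((A → B) → (B ∧ A)) ∧ ¬A): neither disjunct is forced at c.
c ⊮ (A → B) → ¬(B → A): already at c itself, c ⊩ A → B but c ⊮ ¬(B → A).
c ⊮ ¬(B → A) since c is accessible from c and c ⊩ B → A.
c ⊩ B → A vacuously: no world accessible from c forces the antecedent B.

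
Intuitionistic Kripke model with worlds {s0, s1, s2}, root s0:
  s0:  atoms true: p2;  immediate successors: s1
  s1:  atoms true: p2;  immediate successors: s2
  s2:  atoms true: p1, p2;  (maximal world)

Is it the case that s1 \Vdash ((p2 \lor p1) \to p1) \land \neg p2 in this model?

s1 \nVdash ((p2 \lor p1) \to p1) \land \neg p2 since s1 fails (p2 \lor p1) \to p1.

No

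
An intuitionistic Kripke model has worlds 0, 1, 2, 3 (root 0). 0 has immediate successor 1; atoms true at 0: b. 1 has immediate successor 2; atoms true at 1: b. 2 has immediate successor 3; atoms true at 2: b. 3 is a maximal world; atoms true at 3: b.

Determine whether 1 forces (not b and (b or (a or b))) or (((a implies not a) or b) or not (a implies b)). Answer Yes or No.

Yes

1 forces (not b and (b or (a or b))) or (((a implies not a) or b) or not (a implies b)) via the disjunct ((a implies not a) or b) or not (a implies b).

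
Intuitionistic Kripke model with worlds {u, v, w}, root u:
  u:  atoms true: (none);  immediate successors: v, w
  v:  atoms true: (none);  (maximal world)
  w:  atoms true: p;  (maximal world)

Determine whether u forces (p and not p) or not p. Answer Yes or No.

No

u does not force (p and not p) or not p: neither disjunct is forced at u.
u does not force p and not p since u fails p.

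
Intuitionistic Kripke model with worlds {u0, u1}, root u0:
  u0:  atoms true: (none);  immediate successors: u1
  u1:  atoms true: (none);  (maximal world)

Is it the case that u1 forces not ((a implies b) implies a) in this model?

u1 forces not ((a implies b) implies a): no world accessible from u1 forces (a implies b) implies a.

Yes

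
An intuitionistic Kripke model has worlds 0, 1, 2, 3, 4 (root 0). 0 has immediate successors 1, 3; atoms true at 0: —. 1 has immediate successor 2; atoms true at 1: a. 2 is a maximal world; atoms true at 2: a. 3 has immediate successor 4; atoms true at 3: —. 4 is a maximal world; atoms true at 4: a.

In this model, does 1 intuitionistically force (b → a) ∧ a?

1 ⊩ (b → a) ∧ a since 1 forces both conjuncts.

Yes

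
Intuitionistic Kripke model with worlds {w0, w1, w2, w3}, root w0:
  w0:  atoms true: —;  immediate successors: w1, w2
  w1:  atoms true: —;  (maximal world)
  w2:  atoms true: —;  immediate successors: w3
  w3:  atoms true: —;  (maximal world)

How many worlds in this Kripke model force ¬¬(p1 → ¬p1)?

w0: forces it.
w1: forces it.
w2: forces it.
w3: forces it.
Worlds forcing the formula: {w0, w1, w2, w3}.

4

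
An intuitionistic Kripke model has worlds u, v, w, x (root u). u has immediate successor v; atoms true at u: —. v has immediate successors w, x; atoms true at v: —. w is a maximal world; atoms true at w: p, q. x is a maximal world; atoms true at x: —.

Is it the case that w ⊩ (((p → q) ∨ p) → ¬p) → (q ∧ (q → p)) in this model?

w ⊩ (((p → q) ∨ p) → ¬p) → (q ∧ (q → p)) vacuously: no world accessible from w forces the antecedent ((p → q) ∨ p) → ¬p.

Yes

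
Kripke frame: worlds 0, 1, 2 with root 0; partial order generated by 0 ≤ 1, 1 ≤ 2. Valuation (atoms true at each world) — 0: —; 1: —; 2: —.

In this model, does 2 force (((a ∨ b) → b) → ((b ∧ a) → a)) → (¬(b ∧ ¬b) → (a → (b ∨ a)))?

Yes

2 ⊩ (((a ∨ b) → b) → ((b ∧ a) → a)) → (¬(b ∧ ¬b) → (a → (b ∨ a))): every world accessible from 2 that forces ((a ∨ b) → b) → ((b ∧ a) → a) (namely 2) also forces ¬(b ∧ ¬b) → (a → (b ∨ a)).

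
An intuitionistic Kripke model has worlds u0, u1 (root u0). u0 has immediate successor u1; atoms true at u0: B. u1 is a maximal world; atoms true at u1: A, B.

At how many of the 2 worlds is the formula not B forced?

u0: does not force it — u0 does not force not B since u0 is accessible from u0 and u0 forces B.
u1: does not force it — u1 does not force not B since u1 is accessible from u1 and u1 forces B.
Worlds forcing the formula: { }.

0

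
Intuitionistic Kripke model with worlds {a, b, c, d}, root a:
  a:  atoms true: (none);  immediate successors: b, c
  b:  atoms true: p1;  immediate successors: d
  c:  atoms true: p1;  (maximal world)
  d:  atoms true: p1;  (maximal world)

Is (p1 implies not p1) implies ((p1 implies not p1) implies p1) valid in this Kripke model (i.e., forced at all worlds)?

a forces (p1 implies not p1) implies ((p1 implies not p1) implies p1) vacuously: no world accessible from a forces the antecedent p1 implies not p1.
Since the root a forces (p1 implies not p1) implies ((p1 implies not p1) implies p1) and forcing is persistent (monotone upward), every world forces it.

Yes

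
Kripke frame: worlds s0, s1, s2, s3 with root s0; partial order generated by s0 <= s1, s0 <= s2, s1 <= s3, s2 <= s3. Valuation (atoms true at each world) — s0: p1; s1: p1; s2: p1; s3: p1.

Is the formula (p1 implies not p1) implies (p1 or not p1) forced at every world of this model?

s0 forces (p1 implies not p1) implies (p1 or not p1) vacuously: no world accessible from s0 forces the antecedent p1 implies not p1.
Since the root s0 forces (p1 implies not p1) implies (p1 or not p1) and forcing is persistent (monotone upward), every world forces it.

Yes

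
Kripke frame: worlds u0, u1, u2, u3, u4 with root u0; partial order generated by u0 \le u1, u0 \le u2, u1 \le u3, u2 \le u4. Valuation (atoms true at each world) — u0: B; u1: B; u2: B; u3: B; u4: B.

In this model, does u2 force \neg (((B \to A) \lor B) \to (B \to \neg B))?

Yes

u2 \Vdash \neg (((B \to A) \lor B) \to (B \to \neg B)): no world accessible from u2 forces ((B \to A) \lor B) \to (B \to \neg B).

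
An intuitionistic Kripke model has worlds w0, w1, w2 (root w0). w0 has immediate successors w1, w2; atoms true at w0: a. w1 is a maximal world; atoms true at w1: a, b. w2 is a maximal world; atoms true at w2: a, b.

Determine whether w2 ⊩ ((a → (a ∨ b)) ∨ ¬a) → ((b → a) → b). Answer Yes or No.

Yes

w2 ⊩ ((a → (a ∨ b)) ∨ ¬a) → ((b → a) → b): every world accessible from w2 that forces (a → (a ∨ b)) ∨ ¬a (namely w2) also forces (b → a) → b.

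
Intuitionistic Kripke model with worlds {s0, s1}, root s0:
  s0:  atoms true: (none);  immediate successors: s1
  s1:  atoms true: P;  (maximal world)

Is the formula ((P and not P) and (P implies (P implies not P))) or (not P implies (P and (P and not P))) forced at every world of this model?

s0 forces ((P and not P) and (P implies (P implies not P))) or (not P implies (P and (P and not P))) via the disjunct not P implies (P and (P and not P)).
Since the root s0 forces ((P and not P) and (P implies (P implies not P))) or (not P implies (P and (P and not P))) and forcing is persistent (monotone upward), every world forces it.

Yes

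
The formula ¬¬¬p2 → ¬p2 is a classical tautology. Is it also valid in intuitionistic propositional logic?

This is triple-negation reduction, which is intuitionistically derivable.
Assume ¬¬¬p2 and suppose p2. Then ¬¬p2 (double-negation introduction), contradicting ¬¬¬p2. So ¬p2.

Yes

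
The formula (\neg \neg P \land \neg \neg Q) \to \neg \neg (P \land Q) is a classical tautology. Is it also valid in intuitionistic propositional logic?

This is the distribution of double negation over conjunction, which is intuitionistically derivable.
Assume \neg \neg P, \neg \neg Q, and \neg (P \land Q). From P we'd get \neg Q (since P \land Q is refuted), contradicting \neg \neg Q; so \neg P, contradicting \neg \neg P.

Yes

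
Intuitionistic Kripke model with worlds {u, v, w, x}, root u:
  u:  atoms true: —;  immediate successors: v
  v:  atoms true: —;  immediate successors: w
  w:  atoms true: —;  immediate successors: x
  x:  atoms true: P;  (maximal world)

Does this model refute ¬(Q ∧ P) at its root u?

u ⊩ ¬(Q ∧ P): no world accessible from u forces Q ∧ P.
So the root u forces ¬(Q ∧ P); the model is not a countermodel.

No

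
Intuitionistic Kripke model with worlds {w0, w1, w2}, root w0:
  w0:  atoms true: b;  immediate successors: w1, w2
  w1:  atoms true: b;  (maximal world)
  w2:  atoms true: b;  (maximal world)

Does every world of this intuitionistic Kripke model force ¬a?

Yes

w0 ⊩ ¬a: no world accessible from w0 forces a.
Since the root w0 forces ¬a and forcing is persistent (monotone upward), every world forces it.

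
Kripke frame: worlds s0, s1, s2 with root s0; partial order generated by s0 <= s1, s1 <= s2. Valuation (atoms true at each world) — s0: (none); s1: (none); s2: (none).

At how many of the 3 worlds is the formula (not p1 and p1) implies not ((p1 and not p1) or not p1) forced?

s0: forces it.
s1: forces it.
s2: forces it.
Worlds forcing the formula: {s0, s1, s2}.

3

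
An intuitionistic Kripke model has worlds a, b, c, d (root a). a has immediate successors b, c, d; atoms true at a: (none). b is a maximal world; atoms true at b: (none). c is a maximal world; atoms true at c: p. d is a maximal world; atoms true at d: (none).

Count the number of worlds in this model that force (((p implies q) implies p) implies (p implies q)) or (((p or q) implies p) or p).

4

a: forces it.
b: forces it.
c: forces it.
d: forces it.
Worlds forcing the formula: {a, b, c, d}.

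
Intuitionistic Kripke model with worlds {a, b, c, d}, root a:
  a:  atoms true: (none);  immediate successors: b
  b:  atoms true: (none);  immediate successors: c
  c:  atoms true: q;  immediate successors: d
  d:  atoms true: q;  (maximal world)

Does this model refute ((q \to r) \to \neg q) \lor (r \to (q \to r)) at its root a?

No

a \Vdash ((q \to r) \to \neg q) \lor (r \to (q \to r)) via the disjunct (q \to r) \to \neg q.
So the root a forces ((q \to r) \to \neg q) \lor (r \to (q \to r)); the model is not a countermodel.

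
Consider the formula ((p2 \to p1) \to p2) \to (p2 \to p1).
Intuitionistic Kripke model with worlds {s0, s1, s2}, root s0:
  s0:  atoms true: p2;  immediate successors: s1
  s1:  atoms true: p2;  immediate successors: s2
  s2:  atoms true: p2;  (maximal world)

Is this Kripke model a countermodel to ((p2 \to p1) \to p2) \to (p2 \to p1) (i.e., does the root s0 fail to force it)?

s0 \nVdash ((p2 \to p1) \to p2) \to (p2 \to p1): already at s0 itself, s0 \Vdash (p2 \to p1) \to p2 but s0 \nVdash p2 \to p1.
s0 \nVdash p2 \to p1: already at s0 itself, s0 \Vdash p2 but s0 \nVdash p1.
s0 lacks atom p1, so s0 \nVdash p1.
So the root s0 does not force ((p2 \to p1) \to p2) \to (p2 \to p1); the model is a countermodel.

Yes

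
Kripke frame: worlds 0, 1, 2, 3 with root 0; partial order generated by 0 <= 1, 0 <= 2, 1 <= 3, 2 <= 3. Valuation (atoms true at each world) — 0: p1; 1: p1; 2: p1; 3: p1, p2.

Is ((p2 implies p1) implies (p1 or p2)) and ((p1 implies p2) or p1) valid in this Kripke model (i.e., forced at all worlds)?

Yes

0 forces ((p2 implies p1) implies (p1 or p2)) and ((p1 implies p2) or p1) since 0 forces both conjuncts.
Since the root 0 forces ((p2 implies p1) implies (p1 or p2)) and ((p1 implies p2) or p1) and forcing is persistent (monotone upward), every world forces it.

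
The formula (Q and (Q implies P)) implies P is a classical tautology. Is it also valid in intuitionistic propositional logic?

Yes

This is modus ponens in implicational form, which is intuitionistically derivable.
If a world forces Q and Q implies P, then applying the implication at that world (which is accessible from itself) gives P.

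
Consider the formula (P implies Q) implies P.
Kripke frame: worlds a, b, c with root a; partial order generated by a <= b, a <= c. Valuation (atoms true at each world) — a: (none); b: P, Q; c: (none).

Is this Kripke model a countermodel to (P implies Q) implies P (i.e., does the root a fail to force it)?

a does not force (P implies Q) implies P: already at a itself, a forces P implies Q but a does not force P.
a lacks atom P, so a does not force P.
So the root a does not force (P implies Q) implies P; the model is a countermodel.

Yes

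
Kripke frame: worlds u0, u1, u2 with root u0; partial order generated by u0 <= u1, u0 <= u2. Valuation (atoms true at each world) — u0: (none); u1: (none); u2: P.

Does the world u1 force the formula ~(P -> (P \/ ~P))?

u1 ||-/- ~(P -> (P \/ ~P)) since u1 is accessible from u1 and u1 ||- P -> (P \/ ~P).
u1 ||- P -> (P \/ ~P) vacuously: no world accessible from u1 forces the antecedent P.

No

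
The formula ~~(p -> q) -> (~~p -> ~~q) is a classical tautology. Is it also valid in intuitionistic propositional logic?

This is the distribution of double negation over implication, which is intuitionistically derivable.
Assume ~~(p -> q) and ~~p; suppose ~q. Then p -> q would give ~p (by contraposition), contradicting ~~p; so ~(p -> q), contradicting ~~(p -> q). Hence ~~q.

Yes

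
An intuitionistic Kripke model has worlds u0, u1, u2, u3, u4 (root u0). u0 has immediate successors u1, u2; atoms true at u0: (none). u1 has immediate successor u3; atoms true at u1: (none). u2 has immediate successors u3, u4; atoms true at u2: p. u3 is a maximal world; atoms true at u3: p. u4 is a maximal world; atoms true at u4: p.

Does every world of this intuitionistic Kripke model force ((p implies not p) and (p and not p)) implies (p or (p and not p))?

u0 forces ((p implies not p) and (p and not p)) implies (p or (p and not p)) vacuously: no world accessible from u0 forces the antecedent (p implies not p) and (p and not p).
Since the root u0 forces ((p implies not p) and (p and not p)) implies (p or (p and not p)) and forcing is persistent (monotone upward), every world forces it.

Yes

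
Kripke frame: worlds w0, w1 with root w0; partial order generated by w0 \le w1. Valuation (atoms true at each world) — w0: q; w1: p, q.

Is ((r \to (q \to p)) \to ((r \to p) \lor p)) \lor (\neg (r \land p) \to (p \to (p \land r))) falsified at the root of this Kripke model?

No

w0 \Vdash ((r \to (q \to p)) \to ((r \to p) \lor p)) \lor (\neg (r \land p) \to (p \to (p \land r))) via the disjunct (r \to (q \to p)) \to ((r \to p) \lor p).
So the root w0 forces ((r \to (q \to p)) \to ((r \to p) \lor p)) \lor (\neg (r \land p) \to (p \to (p \land r))); the model is not a countermodel.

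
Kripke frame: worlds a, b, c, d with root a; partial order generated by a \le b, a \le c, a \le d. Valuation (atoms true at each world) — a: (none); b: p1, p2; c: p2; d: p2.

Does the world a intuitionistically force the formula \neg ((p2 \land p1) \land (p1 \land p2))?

a \nVdash \neg ((p2 \land p1) \land (p1 \land p2)) since b is accessible from a and b \Vdash (p2 \land p1) \land (p1 \land p2).
b \Vdash (p2 \land p1) \land (p1 \land p2) since b forces both conjuncts.

No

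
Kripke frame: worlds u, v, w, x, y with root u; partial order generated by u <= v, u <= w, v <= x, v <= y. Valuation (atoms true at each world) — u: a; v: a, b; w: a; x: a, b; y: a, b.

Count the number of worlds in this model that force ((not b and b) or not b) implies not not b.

3

u: does not force it — u does not force ((not b and b) or not b) implies not not b: at the accessible world w, w forces (not b and b) or not b but w does not force not not b.
v: forces it.
w: does not force it.
x: forces it.
y: forces it.
Worlds forcing the formula: {v, x, y}.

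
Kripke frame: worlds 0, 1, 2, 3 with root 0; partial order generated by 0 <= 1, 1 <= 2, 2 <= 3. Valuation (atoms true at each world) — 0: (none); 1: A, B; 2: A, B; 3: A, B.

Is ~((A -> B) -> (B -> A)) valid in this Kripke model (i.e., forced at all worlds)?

Not every world: 0 ||-/- ~((A -> B) -> (B -> A)).
0 ||-/- ~((A -> B) -> (B -> A)) since 0 is accessible from 0 and 0 ||- (A -> B) -> (B -> A).
0 ||- (A -> B) -> (B -> A): every world accessible from 0 that forces A -> B (namely 0, 1, 2, 3) also forces B -> A.

No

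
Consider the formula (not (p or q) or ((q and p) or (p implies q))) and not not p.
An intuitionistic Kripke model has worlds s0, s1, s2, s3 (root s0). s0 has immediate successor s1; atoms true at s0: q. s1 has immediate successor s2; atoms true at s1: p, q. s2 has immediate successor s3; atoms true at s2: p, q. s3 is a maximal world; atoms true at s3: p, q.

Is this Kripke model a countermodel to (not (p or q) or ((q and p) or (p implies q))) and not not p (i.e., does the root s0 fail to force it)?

No

s0 forces (not (p or q) or ((q and p) or (p implies q))) and not not p since s0 forces both conjuncts.
So the root s0 forces (not (p or q) or ((q and p) or (p implies q))) and not not p; the model is not a countermodel.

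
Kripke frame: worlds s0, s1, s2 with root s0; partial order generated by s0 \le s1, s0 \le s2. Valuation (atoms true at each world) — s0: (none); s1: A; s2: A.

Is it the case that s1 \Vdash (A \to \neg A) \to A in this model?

s1 \Vdash (A \to \neg A) \to A vacuously: no world accessible from s1 forces the antecedent A \to \neg A.

Yes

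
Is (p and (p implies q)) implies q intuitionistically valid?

Yes

This is modus ponens in implicational form, which is intuitionistically derivable.
If a world forces p and p implies q, then applying the implication at that world (which is accessible from itself) gives q.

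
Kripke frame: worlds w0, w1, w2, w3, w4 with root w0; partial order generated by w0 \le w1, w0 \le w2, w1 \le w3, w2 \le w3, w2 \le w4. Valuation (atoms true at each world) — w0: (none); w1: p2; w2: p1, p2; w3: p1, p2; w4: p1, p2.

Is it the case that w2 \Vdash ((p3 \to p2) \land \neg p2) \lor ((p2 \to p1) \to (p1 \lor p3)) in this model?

w2 \Vdash ((p3 \to p2) \land \neg p2) \lor ((p2 \to p1) \to (p1 \lor p3)) via the disjunct (p2 \to p1) \to (p1 \lor p3).

Yes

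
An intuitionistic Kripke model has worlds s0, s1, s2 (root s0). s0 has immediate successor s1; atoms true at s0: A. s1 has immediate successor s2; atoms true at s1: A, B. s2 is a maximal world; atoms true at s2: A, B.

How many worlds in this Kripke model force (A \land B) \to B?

s0: forces it.
s1: forces it.
s2: forces it.
Worlds forcing the formula: {s0, s1, s2}.

3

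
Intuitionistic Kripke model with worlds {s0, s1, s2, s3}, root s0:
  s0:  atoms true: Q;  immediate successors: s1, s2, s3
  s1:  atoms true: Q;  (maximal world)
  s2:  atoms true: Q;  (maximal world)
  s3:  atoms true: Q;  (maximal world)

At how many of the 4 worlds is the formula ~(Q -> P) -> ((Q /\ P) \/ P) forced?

s0: does not force it — s0 ||-/- ~(Q -> P) -> ((Q /\ P) \/ P): already at s0 itself, s0 ||- ~(Q -> P) but s0 ||-/- (Q /\ P) \/ P.
s1: does not force it — s1 ||-/- ~(Q -> P) -> ((Q /\ P) \/ P): already at s1 itself, s1 ||- ~(Q -> P) but s1 ||-/- (Q /\ P) \/ P.
s2: does not force it — s2 ||-/- ~(Q -> P) -> ((Q /\ P) \/ P): already at s2 itself, s2 ||- ~(Q -> P) but s2 ||-/- (Q /\ P) \/ P.
s3: does not force it.
Worlds forcing the formula: { }.

0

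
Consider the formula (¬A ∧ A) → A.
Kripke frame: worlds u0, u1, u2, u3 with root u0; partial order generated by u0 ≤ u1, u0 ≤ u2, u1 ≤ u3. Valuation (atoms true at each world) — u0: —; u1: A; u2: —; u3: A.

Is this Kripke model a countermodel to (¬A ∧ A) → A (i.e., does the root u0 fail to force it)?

u0 ⊩ (¬A ∧ A) → A vacuously: no world accessible from u0 forces the antecedent ¬A ∧ A.
So the root u0 forces (¬A ∧ A) → A; the model is not a countermodel.

No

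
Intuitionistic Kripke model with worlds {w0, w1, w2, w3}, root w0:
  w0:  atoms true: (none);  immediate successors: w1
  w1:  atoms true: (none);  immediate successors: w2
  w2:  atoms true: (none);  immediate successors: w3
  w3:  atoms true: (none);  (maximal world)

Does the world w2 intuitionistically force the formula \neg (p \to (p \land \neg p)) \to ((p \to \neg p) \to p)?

w2 \Vdash \neg (p \to (p \land \neg p)) \to ((p \to \neg p) \to p) vacuously: no world accessible from w2 forces the antecedent \neg (p \to (p \land \neg p)).

Yes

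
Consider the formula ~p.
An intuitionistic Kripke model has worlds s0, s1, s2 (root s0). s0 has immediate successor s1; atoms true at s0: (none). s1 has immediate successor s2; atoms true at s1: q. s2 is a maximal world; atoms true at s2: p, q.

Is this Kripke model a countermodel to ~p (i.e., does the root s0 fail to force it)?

Yes

s0 ||-/- ~p since s2 is accessible from s0 and s2 ||- p.
So the root s0 does not force ~p; the model is a countermodel.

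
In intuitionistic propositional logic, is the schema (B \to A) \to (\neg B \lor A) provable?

This is the material-implication-as-disjunction principle, which is not intuitionistically valid.
A Kripke countermodel: worlds a, b; order generated by a \le b; atoms true at each world — a:{}; b:{A,B}.
a \nVdash (B \to A) \to (\neg B \lor A): already at a itself, a \Vdash B \to A but a \nVdash \neg B \lor A.
a \nVdash \neg B \lor A: neither disjunct is forced at a.
a \nVdash \neg B since b is accessible from a and b \Vdash B.
So the root a does not force the formula.

No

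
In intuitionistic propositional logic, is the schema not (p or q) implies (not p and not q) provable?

This is a constructively valid De Morgan direction (negated disjunction to conjunction of negations), which is intuitionistically derivable.
From not (p or q): if p held then p or q would, contradiction — so not p; similarly not q.

Yes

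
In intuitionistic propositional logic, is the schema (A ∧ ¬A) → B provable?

Yes

This is an instance of ex falso quodlibet, which is intuitionistically derivable.
No world can force both A and ¬A, so the antecedent A ∧ ¬A is never forced and the implication holds vacuously at every world.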